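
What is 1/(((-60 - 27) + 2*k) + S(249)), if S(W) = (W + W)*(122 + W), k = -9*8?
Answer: 1/184527 ≈ 5.4193e-6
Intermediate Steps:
k = -72
S(W) = 2*W*(122 + W) (S(W) = (2*W)*(122 + W) = 2*W*(122 + W))
1/(((-60 - 27) + 2*k) + S(249)) = 1/(((-60 - 27) + 2*(-72)) + 2*249*(122 + 249)) = 1/((-87 - 144) + 2*249*371) = 1/(-231 + 184758) = 1/184527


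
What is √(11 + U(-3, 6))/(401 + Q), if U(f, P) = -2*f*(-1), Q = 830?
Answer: √5/1231 ≈ 0.0018165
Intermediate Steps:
U(f, P) = 2*f
√(11 + U(-3, 6))/(401 + Q) = √(11 + 2*(-3))/(401 + 830) = √(11 - 6)/1231 = √5/1231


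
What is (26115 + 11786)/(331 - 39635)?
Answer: -37901/39304 ≈ -0.96430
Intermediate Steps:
(26115 + 11786)/(331 - 39635) = 37901/(-39304) = 37901*(-1/39304) = -37901/39304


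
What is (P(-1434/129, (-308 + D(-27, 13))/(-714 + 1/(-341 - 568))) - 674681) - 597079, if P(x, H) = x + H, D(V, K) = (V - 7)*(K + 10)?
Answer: -35492750463436/27908161 ≈ -1.2718e+6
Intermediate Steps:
D(V, K) = (-7 + V)*(10 + K)
P(x, H) = H + x
(P(-1434/129, (-308 + D(-27, 13))/(-714 + 1/(-341 - 568))) - 674681) - 597079 = (((-308 + (-70 - 7*13 + 10*(-27) + 13*(-27)))/(-714 + 1/(-341 - 568)) - 1434/129) - 674681) - 597079 = (((-308 + (-70 - 91 - 270 - 351))/(-714 + 1/(-909)) - 1434*1/129) - 674681) - 597079 = (((-308 - 782)/(-714 - 1/909) - 478/43) - 674681) - 597079 = ((-1090/(-649027/909) - 478/43) - 674681) - 597079 = ((-1090*(-909/649027) - 478/43) - 674681) - 597079 = ((990810/649027 - 478/43) - 674681) - 597079 = (-267630076/27908161 - 674681) - 597079 = -18829373601717/27908161 - 597079 = -35492750463436/27908161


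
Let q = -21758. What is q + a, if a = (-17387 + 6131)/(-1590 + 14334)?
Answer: -11553967/531 ≈ -21759.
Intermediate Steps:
a = -469/531 (a = -11256/12744 = -11256*1/12744 = -469/531 ≈ -0.88324)
q + a = -21758 - 469/531 = -11553967/531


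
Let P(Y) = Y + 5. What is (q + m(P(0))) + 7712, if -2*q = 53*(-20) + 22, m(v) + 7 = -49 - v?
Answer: 8170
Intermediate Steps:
P(Y) = 5 + Y
m(v) = -56 - v (m(v) = -7 + (-49 - v) = -56 - v)
q = 519 (q = -(53*(-20) + 22)/2 = -(-1060 + 22)/2 = -½*(-1038) = 519)
(q + m(P(0))) + 7712 = (519 + (-56 - (5 + 0))) + 7712 = (519 + (-56 - 1*5)) + 7712 = (519 + (-56 - 5)) + 7712 = (519 - 61) + 7712 = 458 + 7712 = 8170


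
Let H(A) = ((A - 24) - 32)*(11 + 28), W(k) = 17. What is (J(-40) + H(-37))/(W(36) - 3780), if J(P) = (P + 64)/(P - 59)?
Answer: 119699/124179 ≈ 0.96392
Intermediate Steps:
J(P) = (64 + P)/(-59 + P)
H(A) = -2184 + 39*A (H(A) = ((-24 + A) - 32)*39 = (-56 + A)*39 = -2184 + 39*A)
(J(-40) + H(-37))/(W(36) - 3780) = ((64 - 40)/(-59 - 40) + (-2184 + 39*(-37)))/(17 - 3780) = (24/(-99) + (-2184 - 1443))/(-3763) = (-1/99*24 - 3627)*(-1/3763) = (-8/33 - 3627)*(-1/3763) = -119699/33*(-1/3763) = 119699/124179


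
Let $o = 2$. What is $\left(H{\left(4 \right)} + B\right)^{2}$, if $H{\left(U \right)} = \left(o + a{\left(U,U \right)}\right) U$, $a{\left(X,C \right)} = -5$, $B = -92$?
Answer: $10816$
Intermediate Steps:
$H{\left(U \right)} = - 3 U$ ($H{\left(U \right)} = \left(2 - 5\right) U = - 3 U$)
$\left(H{\left(4 \right)} + B\right)^{2} = \left(\left(-3\right) 4 - 92\right)^{2} = \left(-12 - 92\right)^{2} = \left(-104\right)^{2} = 10816$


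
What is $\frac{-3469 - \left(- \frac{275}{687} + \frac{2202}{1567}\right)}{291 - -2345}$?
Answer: $- \frac{1867780475}{1418865222} \approx -1.3164$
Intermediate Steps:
$\frac{-3469 - \left(- \frac{275}{687} + \frac{2202}{1567}\right)}{291 - -2345} = \frac{-3469 - \frac{1081849}{1076529}}{291 + 2345} = \frac{-3469 + \left(\frac{275}{687} - \frac{2202}{1567}\right)}{2636} = \left(-3469 - \frac{1081849}{1076529}\right) \frac{1}{2636} = \left(- \frac{3735560950}{1076529}\right) \frac{1}{2636} = - \frac{1867780475}{1418865222}$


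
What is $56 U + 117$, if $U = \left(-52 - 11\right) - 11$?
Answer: $-4027$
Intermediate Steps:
$U = -74$ ($U = -63 - 11 = -74$)
$56 U + 117 = 56 \left(-74\right) + 117 = -4144 + 117 = -4027$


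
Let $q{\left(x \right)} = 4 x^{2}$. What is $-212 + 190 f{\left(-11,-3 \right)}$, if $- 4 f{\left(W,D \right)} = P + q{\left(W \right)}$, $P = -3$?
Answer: $- \frac{46119}{2} \approx -23060.0$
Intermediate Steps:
$f{\left(W,D \right)} = \frac{3}{4} - W^{2}$ ($f{\left(W,D \right)} = - \frac{-3 + 4 W^{2}}{4} = \frac{3}{4} - W^{2}$)
$-212 + 190 f{\left(-11,-3 \right)} = -212 + 190 \left(\frac{3}{4} - \left(-11\right)^{2}\right) = -212 + 190 \left(\frac{3}{4} - 121\right) = -212 + 190 \left(- \frac{481}{4}\right) = -212 - \frac{45695}{2} = - \frac{46119}{2}$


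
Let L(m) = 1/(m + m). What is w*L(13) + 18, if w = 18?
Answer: 243/13 ≈ 18.692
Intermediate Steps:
L(m) = 1/(2*m)
w*L(13) + 18 = 18*((½)/13) + 18 = 18*((½)*(1/13)) + 18 = 18*(1/26) + 18 = 9/13 + 18 = 243/13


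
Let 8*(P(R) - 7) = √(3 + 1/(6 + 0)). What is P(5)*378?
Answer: 2646 + 63*√114/8 ≈ 2730.1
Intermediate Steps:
P(R) = 7 + √114/48 (P(R) = 7 + √(3 + 1/(6 + 0))/8 = 7 + √(3 + 1/6)/8 = 7 + √(3 + ⅙)/8 = 7 + √(19/6)/8 = 7 + (√114/6)/8 = 7 + √114/48)
P(5)*378 = (7 + √114/48)*378 = 2646 + 63*√114/8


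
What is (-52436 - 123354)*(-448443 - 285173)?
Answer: 128962356640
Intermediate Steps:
(-52436 - 123354)*(-448443 - 285173) = -175790*(-733616) = 128962356640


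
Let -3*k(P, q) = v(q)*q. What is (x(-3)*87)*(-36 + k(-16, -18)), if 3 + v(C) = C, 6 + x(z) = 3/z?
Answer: 98658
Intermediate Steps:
x(z) = -6 + 3/z
v(C) = -3 + C
k(P, q) = -q*(-3 + q)/3 (k(P, q) = -(-3 + q)*q/3 = -q*(-3 + q)/3)
(x(-3)*87)*(-36 + k(-16, -18)) = ((-6 + 3/(-3))*87)*(-36 + (⅓)*(-18)*(3 - 1*(-18))) = ((-6 + 3*(-⅓))*87)*(-36 + (⅓)*(-18)*(3 + 18)) = ((-6 - 1)*87)*(-36 + (⅓)*(-18)*21) = (-7*87)*(-36 - 126) = -609*(-162) = 98658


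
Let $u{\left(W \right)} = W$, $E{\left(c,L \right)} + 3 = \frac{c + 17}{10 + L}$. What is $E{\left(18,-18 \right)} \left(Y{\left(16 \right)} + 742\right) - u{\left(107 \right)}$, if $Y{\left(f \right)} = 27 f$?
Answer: $- \frac{35061}{4} \approx -8765.3$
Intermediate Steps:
$E{\left(c,L \right)} = -3 + \frac{17 + c}{10 + L}$ ($E{\left(c,L \right)} = -3 + \frac{c + 17}{10 + L} = -3 + \frac{17 + c}{10 + L}$)
$E{\left(18,-18 \right)} \left(Y{\left(16 \right)} + 742\right) - u{\left(107 \right)} = \frac{-13 + 18 - -54}{10 - 18} \left(27 \cdot 16 + 742\right) - 107 = \frac{-13 + 18 + 54}{-8} \left(432 + 742\right) - 107 = \left(- \frac{1}{8}\right) 59 \cdot 1174 - 107 = \left(- \frac{59}{8}\right) 1174 - 107 = - \frac{34633}{4} - 107 = - \frac{35061}{4}$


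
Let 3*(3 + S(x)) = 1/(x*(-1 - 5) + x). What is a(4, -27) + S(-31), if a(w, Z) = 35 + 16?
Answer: 22321/465 ≈ 48.002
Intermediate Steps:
S(x) = -3 - 1/(15*x) (S(x) = -3 + 1/(3*(x*(-1 - 5) + x)) = -3 + 1/(3*(x*(-6) + x)) = -3 + 1/(3*(-6*x + x)) = -3 + 1/(3*((-5*x))) = -3 + (-1/(5*x))/3 = -3 - 1/(15*x))
a(w, Z) = 51
a(4, -27) + S(-31) = 51 + (-3 - 1/15/(-31)) = 51 + (-3 - 1/15*(-1/31)) = 51 + (-3 + 1/465) = 51 - 1394/465 = 22321/465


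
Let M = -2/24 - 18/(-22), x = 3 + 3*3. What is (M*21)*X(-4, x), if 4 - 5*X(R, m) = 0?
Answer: 679/55 ≈ 12.345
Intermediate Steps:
x = 12 (x = 3 + 9 = 12)
M = 97/132 (M = -2*1/24 - 18*(-1/22) = -1/12 + 9/11 = 97/132 ≈ 0.73485)
X(R, m) = ⅘ (X(R, m) = ⅘ - ⅕*0 = ⅘ + 0 = ⅘)
(M*21)*X(-4, x) = ((97/132)*21)*(⅘) = (679/44)*(⅘) = 679/55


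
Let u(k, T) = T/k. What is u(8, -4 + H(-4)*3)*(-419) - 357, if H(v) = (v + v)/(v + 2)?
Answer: -776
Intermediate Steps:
H(v) = 2*v/(2 + v) (H(v) = (2*v)/(2 + v) = 2*v/(2 + v))
u(8, -4 + H(-4)*3)*(-419) - 357 = ((-4 + (2*(-4)/(2 - 4))*3)/8)*(-419) - 357 = ((-4 + (2*(-4)/(-2))*3)*(1/8))*(-419) - 357 = ((-4 + (2*(-4)*(-1/2))*3)*(1/8))*(-419) - 357 = ((-4 + 4*3)*(1/8))*(-419) - 357 = ((-4 + 12)*(1/8))*(-419) - 357 = (8*(1/8))*(-419) - 357 = 1*(-419) - 357 = -419 - 357 = -776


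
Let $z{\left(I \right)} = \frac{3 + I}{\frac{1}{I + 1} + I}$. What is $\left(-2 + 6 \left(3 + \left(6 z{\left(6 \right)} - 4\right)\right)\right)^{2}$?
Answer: $\frac{3701776}{1849} \approx 2002.0$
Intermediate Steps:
$z{\left(I \right)} = \frac{3 + I}{I + \frac{1}{1 + I}}$ ($z{\left(I \right)} = \frac{3 + I}{\frac{1}{1 + I} + I} = \frac{3 + I}{I + \frac{1}{1 + I}}$)
$\left(-2 + 6 \left(3 + \left(6 z{\left(6 \right)} - 4\right)\right)\right)^{2} = \left(-2 + 6 \left(3 - \left(4 - 6 \frac{3 + 6^{2} + 4 \cdot 6}{1 + 6 + 6^{2}}\right)\right)\right)^{2} = \left(-2 + 6 \left(3 - \left(4 - 6 \frac{3 + 36 + 24}{1 + 6 + 36}\right)\right)\right)^{2} = \left(-2 + 6 \left(3 - \left(4 - 6 \cdot \frac{1}{43} \cdot 63\right)\right)\right)^{2} = \left(-2 + 6 \left(3 + \left(6 \cdot \frac{63}{43} - 4\right)\right)\right)^{2} = \left(-2 + 6 \left(3 + \left(\frac{378}{43} - 4\right)\right)\right)^{2} = \left(-2 + 6 \left(3 + \frac{206}{43}\right)\right)^{2} = \left(-2 + 6 \cdot \frac{335}{43}\right)^{2} = \left(-2 + \frac{2010}{43}\right)^{2} = \left(\frac{1924}{43}\right)^{2} = \frac{3701776}{1849}$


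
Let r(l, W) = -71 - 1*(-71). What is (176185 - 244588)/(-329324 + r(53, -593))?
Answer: 68403/329324 ≈ 0.20771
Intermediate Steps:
r(l, W) = 0 (r(l, W) = -71 + 71 = 0)
(176185 - 244588)/(-329324 + r(53, -593)) = (176185 - 244588)/(-329324 + 0) = -68403/(-329324) = -68403*(-1/329324) = 68403/329324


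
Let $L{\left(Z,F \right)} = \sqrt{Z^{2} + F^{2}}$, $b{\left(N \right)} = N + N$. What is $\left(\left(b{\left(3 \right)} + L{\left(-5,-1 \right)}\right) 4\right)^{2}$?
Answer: $992 + 192 \sqrt{26} \approx 1971.0$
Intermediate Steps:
$b{\left(N \right)} = 2 N$
$L{\left(Z,F \right)} = \sqrt{F^{2} + Z^{2}}$
$\left(\left(b{\left(3 \right)} + L{\left(-5,-1 \right)}\right) 4\right)^{2} = \left(\left(2 \cdot 3 + \sqrt{\left(-1\right)^{2} + \left(-5\right)^{2}}\right) 4\right)^{2} = \left(\left(6 + \sqrt{1 + 25}\right) 4\right)^{2} = \left(\left(6 + \sqrt{26}\right) 4\right)^{2} = \left(24 + 4 \sqrt{26}\right)^{2}$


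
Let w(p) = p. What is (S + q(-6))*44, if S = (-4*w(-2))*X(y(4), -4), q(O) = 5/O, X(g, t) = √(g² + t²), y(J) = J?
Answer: -110/3 + 1408*√2 ≈ 1954.5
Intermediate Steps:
S = 32*√2 (S = (-4*(-2))*√(4² + (-4)²) = 8*√(16 + 16) = 8*√32 = 8*(4*√2) = 32*√2 ≈ 45.255)
(S + q(-6))*44 = (32*√2 + 5/(-6))*44 = (32*√2 + 5*(-⅙))*44 = (32*√2 - ⅚)*44 = (-⅚ + 32*√2)*44 = -110/3 + 1408*√2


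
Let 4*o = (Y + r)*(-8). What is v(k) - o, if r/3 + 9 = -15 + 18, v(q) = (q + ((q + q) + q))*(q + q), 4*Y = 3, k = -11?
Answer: 1867/2 ≈ 933.50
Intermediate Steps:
Y = ¾ (Y = (¼)*3 = ¾ ≈ 0.75000)
v(q) = 8*q² (v(q) = (q + (2*q + q))*(2*q) = (q + 3*q)*(2*q) = (4*q)*(2*q) = 8*q²)
r = -18 (r = -27 + 3*(-15 + 18) = -27 + 3*3 = -27 + 9 = -18)
o = 69/2 (o = ((¾ - 18)*(-8))/4 = (-69/4*(-8))/4 = (¼)*138 = 69/2 ≈ 34.500)
v(k) - o = 8*(-11)² - 1*69/2 = 8*121 - 69/2 = 968 - 69/2 = 1867/2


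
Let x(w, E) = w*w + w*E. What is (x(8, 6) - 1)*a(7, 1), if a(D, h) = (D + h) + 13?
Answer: 2331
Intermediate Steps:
x(w, E) = w² + E*w
a(D, h) = 13 + D + h
(x(8, 6) - 1)*a(7, 1) = (8*(6 + 8) - 1)*(13 + 7 + 1) = (8*14 - 1)*21 = (112 - 1)*21 = 111*21 = 2331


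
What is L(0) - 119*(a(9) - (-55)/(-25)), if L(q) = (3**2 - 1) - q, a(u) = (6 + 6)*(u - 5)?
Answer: -27211/5 ≈ -5442.2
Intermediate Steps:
a(u) = -60 + 12*u (a(u) = 12*(-5 + u) = -60 + 12*u)
L(q) = 8 - q (L(q) = (9 - 1) - q = 8 - q)
L(0) - 119*(a(9) - (-55)/(-25)) = (8 - 1*0) - 119*((-60 + 12*9) - (-55)/(-25)) = (8 + 0) - 119*((-60 + 108) - (-55)*(-1)/25) = 8 - 119*(48 - 1*11/5) = 8 - 119*(48 - 11/5) = 8 - 119*229/5 = 8 - 27251/5 = -27211/5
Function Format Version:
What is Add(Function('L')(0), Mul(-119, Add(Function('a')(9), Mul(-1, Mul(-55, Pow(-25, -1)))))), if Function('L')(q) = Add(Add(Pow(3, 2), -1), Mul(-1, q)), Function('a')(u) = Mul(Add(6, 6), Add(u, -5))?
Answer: Rational(-27211, 5) ≈ -5442.2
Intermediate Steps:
Function('a')(u) = Add(-60, Mul(12, u)) (Function('a')(u) = Mul(12, Add(-5, u)) = Add(-60, Mul(12, u)))
Function('L')(q) = Add(8, Mul(-1, q)) (Function('L')(q) = Add(Add(9, -1), Mul(-1, q)) = Add(8, Mul(-1, q)))
Add(Function('L')(0), Mul(-119, Add(Function('a')(9), Mul(-1, Mul(-55, Pow(-25, -1)))))) = Add(Add(8, Mul(-1, 0)), Mul(-119, Add(Add(-60, Mul(12, 9)), Mul(-1, Mul(-55, Pow(-25, -1)))))) = Add(Add(8, 0), Mul(-119, Add(Add(-60, 108), Mul(-1, Mul(-55, Rational(-1, 25)))))) = Add(8, Mul(-119, Add(48, Mul(-1, Rational(11, 5))))) = Add(8, Mul(-119, Add(48, Rational(-11, 5)))) = Add(8, Mul(-119, Rational(229, 5))) = Add(8, Rational(-27251, 5)) = Rational(-27211, 5)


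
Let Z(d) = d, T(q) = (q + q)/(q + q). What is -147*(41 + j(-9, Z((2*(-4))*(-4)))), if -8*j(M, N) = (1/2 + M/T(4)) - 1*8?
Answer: -101283/16 ≈ -6330.2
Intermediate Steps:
T(q) = 1 (T(q) = (2*q)/((2*q)) = (2*q)*(1/(2*q)) = 1)
j(M, N) = 15/16 - M/8 (j(M, N) = -((1/2 + M/1) - 1*8)/8 = -((1*(½) + M*1) - 8)/8 = -((½ + M) - 8)/8 = -(-15/2 + M)/8 = 15/16 - M/8)
-147*(41 + j(-9, Z((2*(-4))*(-4)))) = -147*(41 + (15/16 - ⅛*(-9))) = -147*(41 + (15/16 + 9/8)) = -147*(41 + 33/16) = -147*689/16 = -101283/16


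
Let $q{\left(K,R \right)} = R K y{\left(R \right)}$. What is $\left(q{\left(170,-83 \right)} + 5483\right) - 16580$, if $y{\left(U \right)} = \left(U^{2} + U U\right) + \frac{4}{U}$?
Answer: $-194417997$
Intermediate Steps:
$y{\left(U \right)} = 2 U^{2} + \frac{4}{U}$ ($y{\left(U \right)} = \left(U^{2} + U^{2}\right) + \frac{4}{U} = 2 U^{2} + \frac{4}{U}$)
$q{\left(K,R \right)} = 2 K \left(2 + R^{3}\right)$ ($q{\left(K,R \right)} = R K \frac{2 \left(2 + R^{3}\right)}{R} = K R \frac{2 \left(2 + R^{3}\right)}{R} = 2 K \left(2 + R^{3}\right)$)
$\left(q{\left(170,-83 \right)} + 5483\right) - 16580 = \left(2 \cdot 170 \left(2 + \left(-83\right)^{3}\right) + 5483\right) - 16580 = \left(2 \cdot 170 \left(2 - 571787\right) + 5483\right) - 16580 = \left(2 \cdot 170 \left(-571785\right) + 5483\right) - 16580 = \left(-194406900 + 5483\right) - 16580 = -194401417 - 16580 = -194417997$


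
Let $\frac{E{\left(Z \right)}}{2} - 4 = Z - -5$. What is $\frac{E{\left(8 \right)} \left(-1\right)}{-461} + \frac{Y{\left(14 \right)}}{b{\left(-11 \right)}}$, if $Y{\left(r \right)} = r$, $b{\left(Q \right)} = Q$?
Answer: $- \frac{6080}{5071} \approx -1.199$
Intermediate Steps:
$E{\left(Z \right)} = 18 + 2 Z$ ($E{\left(Z \right)} = 8 + 2 \left(Z - -5\right) = 8 + 2 \left(Z + 5\right) = 8 + 2 \left(5 + Z\right) = 8 + \left(10 + 2 Z\right) = 18 + 2 Z$)
$\frac{E{\left(8 \right)} \left(-1\right)}{-461} + \frac{Y{\left(14 \right)}}{b{\left(-11 \right)}} = \frac{\left(18 + 2 \cdot 8\right) \left(-1\right)}{-461} + \frac{14}{-11} = \left(18 + 16\right) \left(-1\right) \left(- \frac{1}{461}\right) + 14 \left(- \frac{1}{11}\right) = 34 \left(-1\right) \left(- \frac{1}{461}\right) - \frac{14}{11} = \left(-34\right) \left(- \frac{1}{461}\right) - \frac{14}{11} = \frac{34}{461} - \frac{14}{11} = - \frac{6080}{5071}$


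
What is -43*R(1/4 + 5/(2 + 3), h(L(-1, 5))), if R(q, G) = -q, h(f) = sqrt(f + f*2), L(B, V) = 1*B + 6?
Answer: 215/4 ≈ 53.750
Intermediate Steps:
L(B, V) = 6 + B (L(B, V) = B + 6 = 6 + B)
h(f) = sqrt(3)*sqrt(f) (h(f) = sqrt(f + 2*f) = sqrt(3*f) = sqrt(3)*sqrt(f))
-43*R(1/4 + 5/(2 + 3), h(L(-1, 5))) = -(-43)*(1/4 + 5/(2 + 3)) = -(-43)*(1*(1/4) + 5/5) = -(-43)*(1/4 + 5*(1/5)) = -(-43)*(1/4 + 1) = -(-43)*5/4 = -43*(-5/4) = 215/4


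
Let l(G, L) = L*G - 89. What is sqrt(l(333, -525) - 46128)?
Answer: I*sqrt(221042) ≈ 470.15*I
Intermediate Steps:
l(G, L) = -89 + G*L (l(G, L) = G*L - 89 = -89 + G*L)
sqrt(l(333, -525) - 46128) = sqrt((-89 + 333*(-525)) - 46128) = sqrt((-89 - 174825) - 46128) = sqrt(-174914 - 46128) = sqrt(-221042) = I*sqrt(221042)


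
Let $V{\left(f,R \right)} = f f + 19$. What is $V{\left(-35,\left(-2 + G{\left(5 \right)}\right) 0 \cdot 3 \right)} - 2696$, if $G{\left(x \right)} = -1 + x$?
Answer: $-1452$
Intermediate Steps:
$V{\left(f,R \right)} = 19 + f^{2}$ ($V{\left(f,R \right)} = f^{2} + 19 = 19 + f^{2}$)
$V{\left(-35,\left(-2 + G{\left(5 \right)}\right) 0 \cdot 3 \right)} - 2696 = \left(19 + \left(-35\right)^{2}\right) - 2696 = \left(19 + 1225\right) - 2696 = 1244 - 2696 = -1452$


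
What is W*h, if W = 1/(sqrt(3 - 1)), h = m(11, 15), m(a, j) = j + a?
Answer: 13*sqrt(2) ≈ 18.385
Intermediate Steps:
m(a, j) = a + j
h = 26 (h = 11 + 15 = 26)
W = sqrt(2)/2 (W = 1/(sqrt(2)) = sqrt(2)/2 ≈ 0.70711)
W*h = (sqrt(2)/2)*26 = 13*sqrt(2)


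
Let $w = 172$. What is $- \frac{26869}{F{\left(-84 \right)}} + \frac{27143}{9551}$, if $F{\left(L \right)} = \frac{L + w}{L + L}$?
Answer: $\frac{5389440772}{105061} \approx 51298.0$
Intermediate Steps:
$F{\left(L \right)} = \frac{172 + L}{2 L}$ ($F{\left(L \right)} = \frac{L + 172}{L + L} = \frac{172 + L}{2 L}$)
$- \frac{26869}{F{\left(-84 \right)}} + \frac{27143}{9551} = - \frac{26869}{\frac{1}{2} \frac{1}{-84} \left(172 - 84\right)} + \frac{27143}{9551} = - \frac{26869}{\frac{1}{2} \left(- \frac{1}{84}\right) 88} + 27143 \cdot \frac{1}{9551} = - \frac{26869}{- \frac{11}{21}} + \frac{27143}{9551} = \left(-26869\right) \left(- \frac{21}{11}\right) + \frac{27143}{9551} = \frac{564249}{11} + \frac{27143}{9551} = \frac{5389440772}{105061}$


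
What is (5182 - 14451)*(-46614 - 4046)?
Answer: 469567540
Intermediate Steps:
(5182 - 14451)*(-46614 - 4046) = -9269*(-50660) = 469567540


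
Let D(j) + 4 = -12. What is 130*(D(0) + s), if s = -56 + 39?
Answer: -4290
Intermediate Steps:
s = -17
D(j) = -16 (D(j) = -4 - 12 = -16)
130*(D(0) + s) = 130*(-16 - 17) = 130*(-33) = -4290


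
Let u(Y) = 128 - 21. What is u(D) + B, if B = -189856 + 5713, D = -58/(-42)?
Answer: -184036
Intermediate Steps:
D = 29/21 (D = -58*(-1/42) = 29/21 ≈ 1.3810)
u(Y) = 107
B = -184143
u(D) + B = 107 - 184143 = -184036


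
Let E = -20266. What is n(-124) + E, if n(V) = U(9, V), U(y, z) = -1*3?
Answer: -20269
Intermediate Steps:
U(y, z) = -3
n(V) = -3
n(-124) + E = -3 - 20266 = -20269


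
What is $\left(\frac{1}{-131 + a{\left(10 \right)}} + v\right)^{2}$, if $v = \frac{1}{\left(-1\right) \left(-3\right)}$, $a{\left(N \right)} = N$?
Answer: $\frac{13924}{131769} \approx 0.10567$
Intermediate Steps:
$v = \frac{1}{3} \approx 0.33333$
$\left(\frac{1}{-131 + a{\left(10 \right)}} + v\right)^{2} = \left(\frac{1}{-131 + 10} + \frac{1}{3}\right)^{2} = \left(\frac{1}{-121} + \frac{1}{3}\right)^{2} = \left(- \frac{1}{121} + \frac{1}{3}\right)^{2} = \left(\frac{118}{363}\right)^{2} = \frac{13924}{131769}$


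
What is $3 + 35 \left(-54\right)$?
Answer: $-1887$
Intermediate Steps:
$3 + 35 \left(-54\right) = 3 - 1890 = -1887$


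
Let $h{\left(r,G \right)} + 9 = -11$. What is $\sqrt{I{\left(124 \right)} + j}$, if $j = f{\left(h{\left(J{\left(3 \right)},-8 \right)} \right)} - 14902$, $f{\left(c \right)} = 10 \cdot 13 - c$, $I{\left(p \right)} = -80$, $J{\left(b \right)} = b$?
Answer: $12 i \sqrt{103} \approx 121.79 i$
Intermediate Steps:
$h{\left(r,G \right)} = -20$ ($h{\left(r,G \right)} = -9 - 11 = -20$)
$f{\left(c \right)} = 130 - c$
$j = -14752$ ($j = \left(130 - -20\right) - 14902 = \left(130 + 20\right) - 14902 = 150 - 14902 = -14752$)
$\sqrt{I{\left(124 \right)} + j} = \sqrt{-80 - 14752} = \sqrt{-14832} = 12 i \sqrt{103}$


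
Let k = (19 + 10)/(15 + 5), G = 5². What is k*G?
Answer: 145/4 ≈ 36.250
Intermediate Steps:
G = 25
k = 29/20 ≈ 1.4500
k*G = (29/20)*25 = 145/4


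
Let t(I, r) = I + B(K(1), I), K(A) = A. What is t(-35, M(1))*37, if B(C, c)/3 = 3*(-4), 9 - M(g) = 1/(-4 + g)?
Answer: -2627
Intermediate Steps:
M(g) = 9 - 1/(-4 + g)
B(C, c) = -36 (B(C, c) = 3*(3*(-4)) = 3*(-12) = -36)
t(I, r) = -36 + I (t(I, r) = I - 36 = -36 + I)
t(-35, M(1))*37 = (-36 - 35)*37 = -71*37 = -2627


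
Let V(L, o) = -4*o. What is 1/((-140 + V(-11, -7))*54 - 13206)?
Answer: -1/19254 ≈ -5.1937e-5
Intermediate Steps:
1/((-140 + V(-11, -7))*54 - 13206) = 1/((-140 - 4*(-7))*54 - 13206) = 1/((-140 + 28)*54 - 13206) = 1/(-112*54 - 13206) = 1/(-6048 - 13206) = 1/(-19254) = -1/19254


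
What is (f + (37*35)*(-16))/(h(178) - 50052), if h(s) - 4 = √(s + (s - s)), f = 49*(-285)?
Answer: 867957440/1252401063 + 34685*√178/2504802126 ≈ 0.69322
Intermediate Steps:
f = -13965
h(s) = 4 + √s (h(s) = 4 + √(s + (s - s)) = 4 + √(s + 0) = 4 + √s)
(f + (37*35)*(-16))/(h(178) - 50052) = (-13965 + (37*35)*(-16))/((4 + √178) - 50052) = (-13965 + 1295*(-16))/(-50048 + √178) = (-13965 - 20720)/(-50048 + √178) = -34685/(-50048 + √178)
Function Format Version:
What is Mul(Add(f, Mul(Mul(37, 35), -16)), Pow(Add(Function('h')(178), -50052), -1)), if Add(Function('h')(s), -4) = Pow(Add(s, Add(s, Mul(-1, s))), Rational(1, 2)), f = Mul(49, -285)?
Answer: Add(Rational(867957440, 1252401063), Mul(Rational(34685, 2504802126), Pow(178, Rational(1, 2)))) ≈ 0.69322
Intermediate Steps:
f = -13965
Function('h')(s) = Add(4, Pow(s, Rational(1, 2))) (Function('h')(s) = Add(4, Pow(Add(s, Add(s, Mul(-1, s))), Rational(1, 2))) = Add(4, Pow(Add(s, 0), Rational(1, 2))) = Add(4, Pow(s, Rational(1, 2))))
Mul(Add(f, Mul(Mul(37, 35), -16)), Pow(Add(Function('h')(178), -50052), -1)) = Mul(Add(-13965, Mul(Mul(37, 35), -16)), Pow(Add(Add(4, Pow(178, Rational(1, 2))), -50052), -1)) = Mul(Add(-13965, Mul(1295, -16)), Pow(Add(-50048, Pow(178, Rational(1, 2))), -1)) = Mul(Add(-13965, -20720), Pow(Add(-50048, Pow(178, Rational(1, 2))), -1)) = Mul(-34685, Pow(Add(-50048, Pow(178, Rational(1, 2))), -1))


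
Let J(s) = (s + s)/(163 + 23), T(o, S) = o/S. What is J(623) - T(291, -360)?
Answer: 9309/1240 ≈ 7.5073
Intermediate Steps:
J(s) = s/93 (J(s) = (2*s)/186 = (2*s)*(1/186) = s/93)
J(623) - T(291, -360) = (1/93)*623 - 291/(-360) = 623/93 - 291*(-1)/360 = 623/93 - 1*(-97/120) = 623/93 + 97/120 = 9309/1240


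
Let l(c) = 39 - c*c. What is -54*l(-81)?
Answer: 352188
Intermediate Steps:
l(c) = 39 - c²
-54*l(-81) = -54*(39 - 1*(-81)²) = -54*(39 - 1*6561) = -54*(39 - 6561) = -54*(-6522) = 352188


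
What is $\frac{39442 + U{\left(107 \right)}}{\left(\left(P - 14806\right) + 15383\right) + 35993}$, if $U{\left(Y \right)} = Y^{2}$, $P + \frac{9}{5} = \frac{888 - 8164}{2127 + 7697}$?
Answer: $\frac{624941480}{449048401} \approx 1.3917$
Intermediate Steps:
$P = - \frac{31199}{12280}$ ($P = - \frac{9}{5} + \frac{888 - 8164}{2127 + 7697} = - \frac{9}{5} - \frac{7276}{9824} = - \frac{9}{5} - \frac{1819}{2456} = - \frac{31199}{12280} \approx -2.5406$)
$\frac{39442 + U{\left(107 \right)}}{\left(\left(P - 14806\right) + 15383\right) + 35993} = \frac{39442 + 107^{2}}{\left(\left(- \frac{31199}{12280} - 14806\right) + 15383\right) + 35993} = \frac{39442 + 11449}{\left(- \frac{181848879}{12280} + 15383\right) + 35993} = \frac{50891}{\frac{7054361}{12280} + 35993} = \frac{50891}{\frac{449048401}{12280}} = 50891 \cdot \frac{12280}{449048401} = \frac{624941480}{449048401}$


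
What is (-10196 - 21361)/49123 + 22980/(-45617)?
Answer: -2568382209/2240843891 ≈ -1.1462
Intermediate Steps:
(-10196 - 21361)/49123 + 22980/(-45617) = -31557*1/49123 + 22980*(-1/45617) = -31557/49123 - 22980/45617 = -2568382209/2240843891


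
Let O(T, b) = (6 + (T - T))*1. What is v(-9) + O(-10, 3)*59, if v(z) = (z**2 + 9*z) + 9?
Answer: 363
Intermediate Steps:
v(z) = 9 + z**2 + 9*z
O(T, b) = 6 (O(T, b) = (6 + 0)*1 = 6*1 = 6)
v(-9) + O(-10, 3)*59 = (9 + (-9)**2 + 9*(-9)) + 6*59 = (9 + 81 - 81) + 354 = 9 + 354 = 363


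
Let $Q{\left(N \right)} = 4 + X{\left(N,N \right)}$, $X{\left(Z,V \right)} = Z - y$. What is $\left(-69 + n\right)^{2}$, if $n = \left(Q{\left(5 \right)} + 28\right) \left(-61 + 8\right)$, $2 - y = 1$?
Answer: $3908529$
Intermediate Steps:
$y = 1$ ($y = 2 - 1 = 1$)
$X{\left(Z,V \right)} = -1 + Z$ ($X{\left(Z,V \right)} = Z - 1 = -1 + Z$)
$Q{\left(N \right)} = 3 + N$ ($Q{\left(N \right)} = 4 + \left(-1 + N\right) = 3 + N$)
$n = -1908$ ($n = \left(\left(3 + 5\right) + 28\right) \left(-61 + 8\right) = \left(8 + 28\right) \left(-53\right) = 36 \left(-53\right) = -1908$)
$\left(-69 + n\right)^{2} = \left(-69 - 1908\right)^{2} = \left(-1977\right)^{2} = 3908529$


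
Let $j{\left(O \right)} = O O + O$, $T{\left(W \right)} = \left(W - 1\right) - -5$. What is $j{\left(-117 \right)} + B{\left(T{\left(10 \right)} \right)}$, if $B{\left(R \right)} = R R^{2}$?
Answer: $16316$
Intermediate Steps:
$T{\left(W \right)} = 4 + W$ ($T{\left(W \right)} = \left(W - 1\right) + 5 = \left(-1 + W\right) + 5 = 4 + W$)
$B{\left(R \right)} = R^{3}$
$j{\left(O \right)} = O + O^{2}$ ($j{\left(O \right)} = O^{2} + O = O + O^{2}$)
$j{\left(-117 \right)} + B{\left(T{\left(10 \right)} \right)} = - 117 \left(1 - 117\right) + \left(4 + 10\right)^{3} = \left(-117\right) \left(-116\right) + 14^{3} = 13572 + 2744 = 16316$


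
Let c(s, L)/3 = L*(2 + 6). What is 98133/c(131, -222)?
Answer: -32711/1776 ≈ -18.418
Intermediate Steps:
c(s, L) = 24*L (c(s, L) = 3*(L*(2 + 6)) = 3*(L*8) = 3*(8*L) = 24*L)
98133/c(131, -222) = 98133/((24*(-222))) = 98133/(-5328) = 98133*(-1/5328) = -32711/1776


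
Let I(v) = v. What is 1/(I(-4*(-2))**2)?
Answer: 1/64 ≈ 0.015625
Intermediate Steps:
1/(I(-4*(-2))**2) = 1/((-4*(-2))**2) = 1/(8**2) = 1/64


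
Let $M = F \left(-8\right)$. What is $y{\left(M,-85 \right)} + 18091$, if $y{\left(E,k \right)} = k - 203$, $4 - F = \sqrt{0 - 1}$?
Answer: $17803$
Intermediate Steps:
$F = 4 - i$ ($F = 4 - \sqrt{0 - 1} = 4 - \sqrt{-1} = 4 - i \approx 4.0 - 1.0 i$)
$M = -32 + 8 i$ ($M = \left(4 - i\right) \left(-8\right) = -32 + 8 i \approx -32.0 + 8.0 i$)
$y{\left(E,k \right)} = -203 + k$
$y{\left(M,-85 \right)} + 18091 = \left(-203 - 85\right) + 18091 = -288 + 18091 = 17803$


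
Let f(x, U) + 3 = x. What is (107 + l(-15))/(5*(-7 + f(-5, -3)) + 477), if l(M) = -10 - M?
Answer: 56/201 ≈ 0.27861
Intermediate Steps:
f(x, U) = -3 + x
(107 + l(-15))/(5*(-7 + f(-5, -3)) + 477) = (107 + (-10 - 1*(-15)))/(5*(-7 + (-3 - 5)) + 477) = (107 + (-10 + 15))/(5*(-7 - 8) + 477) = (107 + 5)/(5*(-15) + 477) = 112/(-75 + 477) = 112/402 = 112*(1/402) = 56/201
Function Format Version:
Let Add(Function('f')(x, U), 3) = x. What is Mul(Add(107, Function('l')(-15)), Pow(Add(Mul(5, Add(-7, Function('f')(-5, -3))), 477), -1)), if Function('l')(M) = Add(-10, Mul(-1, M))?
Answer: Rational(56, 201) ≈ 0.27861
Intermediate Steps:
Function('f')(x, U) = Add(-3, x)
Mul(Add(107, Function('l')(-15)), Pow(Add(Mul(5, Add(-7, Function('f')(-5, -3))), 477), -1)) = Mul(Add(107, Add(-10, Mul(-1, -15))), Pow(Add(Mul(5, Add(-7, Add(-3, -5))), 477), -1)) = Mul(Add(107, Add(-10, 15)), Pow(Add(Mul(5, Add(-7, -8)), 477), -1)) = Mul(Add(107, 5), Pow(Add(Mul(5, -15), 477), -1)) = Mul(112, Pow(Add(-75, 477), -1)) = Mul(112, Pow(402, -1)) = Mul(112, Rational(1, 402)) = Rational(56, 201)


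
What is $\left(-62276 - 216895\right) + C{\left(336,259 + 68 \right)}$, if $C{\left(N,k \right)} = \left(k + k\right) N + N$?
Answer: $-59091$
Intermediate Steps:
$C{\left(N,k \right)} = N + 2 N k$ ($C{\left(N,k \right)} = 2 k N + N = 2 N k + N = N + 2 N k$)
$\left(-62276 - 216895\right) + C{\left(336,259 + 68 \right)} = \left(-62276 - 216895\right) + 336 \left(1 + 2 \left(259 + 68\right)\right) = -279171 + 336 \left(1 + 2 \cdot 327\right) = -279171 + 336 \left(1 + 654\right) = -279171 + 336 \cdot 655 = -279171 + 220080 = -59091$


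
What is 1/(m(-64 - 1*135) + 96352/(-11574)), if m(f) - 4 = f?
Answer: -5787/1176641 ≈ -0.0049182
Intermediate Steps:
m(f) = 4 + f
1/(m(-64 - 1*135) + 96352/(-11574)) = 1/((4 + (-64 - 1*135)) + 96352/(-11574)) = 1/((4 + (-64 - 135)) + 96352*(-1/11574)) = 1/((4 - 199) - 48176/5787) = 1/(-195 - 48176/5787) = 1/(-1176641/5787) = -5787/1176641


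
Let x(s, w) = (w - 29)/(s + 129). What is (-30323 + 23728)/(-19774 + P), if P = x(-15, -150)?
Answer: 150366/450883 ≈ 0.33349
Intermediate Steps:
x(s, w) = (-29 + w)/(129 + s)
P = -179/114 (P = (-29 - 150)/(129 - 15) = -179/114 ≈ -1.5702)
(-30323 + 23728)/(-19774 + P) = (-30323 + 23728)/(-19774 - 179/114) = -6595/(-2254415/114) = -6595*(-114/2254415) = 150366/450883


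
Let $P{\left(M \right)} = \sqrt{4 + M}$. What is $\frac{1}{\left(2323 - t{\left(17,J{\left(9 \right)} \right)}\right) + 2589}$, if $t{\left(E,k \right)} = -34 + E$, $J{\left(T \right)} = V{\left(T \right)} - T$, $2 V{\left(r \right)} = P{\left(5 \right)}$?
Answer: $\frac{1}{4929} \approx 0.00020288$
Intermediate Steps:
$V{\left(r \right)} = \frac{3}{2}$ ($V{\left(r \right)} = \frac{\sqrt{4 + 5}}{2} = \frac{\sqrt{9}}{2} = \frac{1}{2} \cdot 3 = \frac{3}{2}$)
$J{\left(T \right)} = \frac{3}{2} - T$
$\frac{1}{\left(2323 - t{\left(17,J{\left(9 \right)} \right)}\right) + 2589} = \frac{1}{\left(2323 - \left(-34 + 17\right)\right) + 2589} = \frac{1}{\left(2323 - -17\right) + 2589} = \frac{1}{\left(2323 + 17\right) + 2589} = \frac{1}{2340 + 2589} = \frac{1}{4929}$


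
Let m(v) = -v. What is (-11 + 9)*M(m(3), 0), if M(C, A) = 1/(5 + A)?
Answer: -⅖ ≈ -0.40000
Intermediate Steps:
(-11 + 9)*M(m(3), 0) = (-11 + 9)/(5 + 0) = -2/5 = -2*⅕ = -⅖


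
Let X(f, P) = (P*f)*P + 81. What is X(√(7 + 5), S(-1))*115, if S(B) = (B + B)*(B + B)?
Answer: 9315 + 3680*√3 ≈ 15689.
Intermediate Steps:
S(B) = 4*B² (S(B) = (2*B)*(2*B) = 4*B²)
X(f, P) = 81 + f*P² (X(f, P) = f*P² + 81 = 81 + f*P²)
X(√(7 + 5), S(-1))*115 = (81 + √(7 + 5)*(4*(-1)²)²)*115 = (81 + √12*(4*1)²)*115 = (81 + (2*√3)*4²)*115 = (81 + (2*√3)*16)*115 = (81 + 32*√3)*115 = 9315 + 3680*√3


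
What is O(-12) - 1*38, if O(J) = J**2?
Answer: 106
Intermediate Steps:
O(-12) - 1*38 = (-12)**2 - 1*38 = 144 - 38 = 106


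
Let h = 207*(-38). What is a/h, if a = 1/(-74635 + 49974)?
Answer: 1/193983426 ≈ 5.1551e-9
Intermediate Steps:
a = -1/24661 (a = 1/(-24661) = -1/24661 ≈ -4.0550e-5)
h = -7866
a/h = -1/24661/(-7866) = -1/24661*(-1/7866) = 1/193983426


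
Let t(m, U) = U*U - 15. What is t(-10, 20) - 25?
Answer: 360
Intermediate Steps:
t(m, U) = -15 + U² (t(m, U) = U² - 15 = -15 + U²)
t(-10, 20) - 25 = (-15 + 20²) - 25 = (-15 + 400) - 25 = 385 - 25 = 360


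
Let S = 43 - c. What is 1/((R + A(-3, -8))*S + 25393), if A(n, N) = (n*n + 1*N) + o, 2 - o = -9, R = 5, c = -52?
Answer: 1/27008 ≈ 3.7026e-5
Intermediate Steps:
o = 11 (o = 2 - 1*(-9) = 2 + 9 = 11)
S = 95 (S = 43 - 1*(-52) = 43 + 52 = 95)
A(n, N) = 11 + N + n² (A(n, N) = (n*n + 1*N) + 11 = (n² + N) + 11 = (N + n²) + 11 = 11 + N + n²)
1/((R + A(-3, -8))*S + 25393) = 1/((5 + (11 - 8 + (-3)²))*95 + 25393) = 1/((5 + (11 - 8 + 9))*95 + 25393) = 1/((5 + 12)*95 + 25393) = 1/(17*95 + 25393) = 1/(1615 + 25393) = 1/27008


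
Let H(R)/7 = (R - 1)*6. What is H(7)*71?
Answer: 17892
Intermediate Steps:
H(R) = -42 + 42*R (H(R) = 7*((R - 1)*6) = 7*((-1 + R)*6) = 7*(-6 + 6*R) = -42 + 42*R)
H(7)*71 = (-42 + 42*7)*71 = (-42 + 294)*71 = 252*71 = 17892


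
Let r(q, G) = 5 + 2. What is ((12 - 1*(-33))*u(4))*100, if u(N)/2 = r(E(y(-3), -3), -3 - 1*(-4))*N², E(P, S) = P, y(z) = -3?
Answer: 1008000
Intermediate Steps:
r(q, G) = 7
u(N) = 14*N² (u(N) = 2*(7*N²) = 14*N²)
((12 - 1*(-33))*u(4))*100 = ((12 - 1*(-33))*(14*4²))*100 = ((12 + 33)*(14*16))*100 = (45*224)*100 = 10080*100 = 1008000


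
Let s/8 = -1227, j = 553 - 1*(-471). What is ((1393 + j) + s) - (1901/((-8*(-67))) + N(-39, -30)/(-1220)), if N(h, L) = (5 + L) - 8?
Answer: -1210172747/163480 ≈ -7402.6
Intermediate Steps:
N(h, L) = -3 + L
j = 1024 (j = 553 + 471 = 1024)
s = -9816 (s = 8*(-1227) = -9816)
((1393 + j) + s) - (1901/((-8*(-67))) + N(-39, -30)/(-1220)) = ((1393 + 1024) - 9816) - (1901/((-8*(-67))) + (-3 - 30)/(-1220)) = (2417 - 9816) - (1901/536 - 33*(-1/1220)) = -7399 - (1901*(1/536) + 33/1220) = -7399 - (1901/536 + 33/1220) = -7399 - 1*584227/163480 = -7399 - 584227/163480 = -1210172747/163480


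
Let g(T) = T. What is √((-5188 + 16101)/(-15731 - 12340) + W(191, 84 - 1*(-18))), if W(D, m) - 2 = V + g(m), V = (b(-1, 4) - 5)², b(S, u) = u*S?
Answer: √16163350418/9357 ≈ 13.587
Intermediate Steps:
b(S, u) = S*u
V = 81 (V = (-1*4 - 5)² = (-4 - 5)² = (-9)² = 81)
W(D, m) = 83 + m (W(D, m) = 2 + (81 + m) = 83 + m)
√((-5188 + 16101)/(-15731 - 12340) + W(191, 84 - 1*(-18))) = √((-5188 + 16101)/(-15731 - 12340) + (83 + (84 - 1*(-18)))) = √(10913/(-28071) + (83 + (84 + 18))) = √(10913*(-1/28071) + (83 + 102)) = √(-10913/28071 + 185) = √(5182222/28071) = √16163350418/9357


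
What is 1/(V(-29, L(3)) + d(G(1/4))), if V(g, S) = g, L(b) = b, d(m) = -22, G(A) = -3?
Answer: -1/51 ≈ -0.019608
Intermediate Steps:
1/(V(-29, L(3)) + d(G(1/4))) = 1/(-29 - 22) = 1/(-51) = -1/51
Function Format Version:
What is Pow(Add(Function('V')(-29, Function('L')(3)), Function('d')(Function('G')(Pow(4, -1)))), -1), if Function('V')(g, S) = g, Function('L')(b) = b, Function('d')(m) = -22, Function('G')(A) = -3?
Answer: Rational(-1, 51) ≈ -0.019608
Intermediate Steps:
Pow(Add(Function('V')(-29, Function('L')(3)), Function('d')(Function('G')(Pow(4, -1)))), -1) = Pow(Add(-29, -22), -1) = Pow(-51, -1) = Rational(-1, 51)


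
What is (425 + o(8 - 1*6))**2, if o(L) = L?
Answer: 182329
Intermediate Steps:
(425 + o(8 - 1*6))**2 = (425 + (8 - 1*6))**2 = (425 + (8 - 6))**2 = (425 + 2)**2 = 427**2 = 182329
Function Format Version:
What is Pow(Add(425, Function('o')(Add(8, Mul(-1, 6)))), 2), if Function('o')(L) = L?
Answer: 182329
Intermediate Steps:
Pow(Add(425, Function('o')(Add(8, Mul(-1, 6)))), 2) = Pow(Add(425, Add(8, Mul(-1, 6))), 2) = Pow(Add(425, Add(8, -6)), 2) = Pow(Add(425, 2), 2) = Pow(427, 2) = 182329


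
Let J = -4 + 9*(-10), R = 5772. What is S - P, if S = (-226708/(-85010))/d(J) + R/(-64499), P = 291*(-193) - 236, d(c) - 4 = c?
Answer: 6957865062601702/123368849775 ≈ 56399.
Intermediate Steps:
J = -94 (J = -4 - 90 = -94)
d(c) = 4 + c
P = -56399 (P = -56163 - 236 = -56399)
S = -14695858523/123368849775 (S = (-226708/(-85010))/(4 - 94) + 5772/(-64499) = -226708*(-1/85010)/(-90) + 5772*(-1/64499) = (113354/42505)*(-1/90) - 5772/64499 = -56677/1912725 - 5772/64499 = -14695858523/123368849775 ≈ -0.11912)
S - P = -14695858523/123368849775 - 1*(-56399) = -14695858523/123368849775 + 56399 = 6957865062601702/123368849775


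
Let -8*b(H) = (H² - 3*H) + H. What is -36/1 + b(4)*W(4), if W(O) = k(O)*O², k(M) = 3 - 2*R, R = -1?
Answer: -116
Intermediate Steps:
k(M) = 5 (k(M) = 3 - 2*(-1) = 3 + 2 = 5)
b(H) = -H²/8 + H/4 (b(H) = -((H² - 3*H) + H)/8 = -(H² - 2*H)/8 = -H²/8 + H/4)
W(O) = 5*O²
-36/1 + b(4)*W(4) = -36/1 + ((⅛)*4*(2 - 1*4))*(5*4²) = -36*1 + ((⅛)*4*(2 - 4))*(5*16) = -36 + ((⅛)*4*(-2))*80 = -36 - 1*80 = -36 - 80 = -116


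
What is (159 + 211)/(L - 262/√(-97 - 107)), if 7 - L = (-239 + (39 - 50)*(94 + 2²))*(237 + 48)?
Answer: 1416578448/1437069067253 - 9694*I*√51/1437069067253 ≈ 0.00098574 - 4.8174e-8*I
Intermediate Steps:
L = 375352 (L = 7 - (-239 + (39 - 50)*(94 + 2²))*(237 + 48) = 7 - (-239 - 11*(94 + 4))*285 = 7 - (-239 - 11*98)*285 = 7 - (-239 - 1078)*285 = 7 - (-1317)*285 = 7 - 1*(-375345) = 7 + 375345 = 375352)
(159 + 211)/(L - 262/√(-97 - 107)) = (159 + 211)/(375352 - 262/√(-97 - 107)) = 370/(375352 - 262*(-I*√51/102)) = 370/(375352 - (-131)*I*√51/51) = 370/(375352 + 131*I*√51/51)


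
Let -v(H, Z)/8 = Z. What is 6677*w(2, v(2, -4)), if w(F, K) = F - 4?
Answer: -13354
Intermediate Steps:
v(H, Z) = -8*Z
w(F, K) = -4 + F
6677*w(2, v(2, -4)) = 6677*(-4 + 2) = 6677*(-2) = -13354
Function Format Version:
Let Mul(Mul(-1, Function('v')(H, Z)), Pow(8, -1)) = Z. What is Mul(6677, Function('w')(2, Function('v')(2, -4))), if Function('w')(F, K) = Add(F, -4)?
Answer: -13354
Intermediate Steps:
Function('v')(H, Z) = Mul(-8, Z)
Function('w')(F, K) = Add(-4, F)
Mul(6677, Function('w')(2, Function('v')(2, -4))) = Mul(6677, Add(-4, 2)) = Mul(6677, -2) = -13354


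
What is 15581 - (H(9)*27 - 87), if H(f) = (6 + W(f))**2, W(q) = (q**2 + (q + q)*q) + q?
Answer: -1781560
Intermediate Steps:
W(q) = q + 3*q**2 (W(q) = (q**2 + (2*q)*q) + q = (q**2 + 2*q**2) + q = 3*q**2 + q = q + 3*q**2)
H(f) = (6 + f*(1 + 3*f))**2
15581 - (H(9)*27 - 87) = 15581 - ((6 + 9*(1 + 3*9))**2*27 - 87) = 15581 - ((6 + 9*(1 + 27))**2*27 - 87) = 15581 - ((6 + 9*28)**2*27 - 87) = 15581 - ((6 + 252)**2*27 - 87) = 15581 - (258**2*27 - 87) = 15581 - (66564*27 - 87) = 15581 - (1797228 - 87) = 15581 - 1*1797141 = 15581 - 1797141 = -1781560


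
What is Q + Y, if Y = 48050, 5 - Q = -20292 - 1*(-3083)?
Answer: 65264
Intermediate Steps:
Q = 17214 (Q = 5 - (-20292 - 1*(-3083)) = 5 - (-20292 + 3083) = 5 - 1*(-17209) = 5 + 17209 = 17214)
Q + Y = 17214 + 48050 = 65264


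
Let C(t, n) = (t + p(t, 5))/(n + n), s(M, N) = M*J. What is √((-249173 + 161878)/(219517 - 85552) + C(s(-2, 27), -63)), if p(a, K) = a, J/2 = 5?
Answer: I*√7728063/4809 ≈ 0.57807*I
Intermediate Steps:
J = 10 (J = 2*5 = 10)
s(M, N) = 10*M (s(M, N) = M*10 = 10*M)
C(t, n) = t/n (C(t, n) = (t + t)/(n + n) = (2*t)/((2*n)) = (2*t)*(1/(2*n)) = t/n)
√((-249173 + 161878)/(219517 - 85552) + C(s(-2, 27), -63)) = √((-249173 + 161878)/(219517 - 85552) + (10*(-2))/(-63)) = √(-87295/133965 - 20*(-1/63)) = √(-87295*1/133965 + 20/63) = √(-1343/2061 + 20/63) = √(-1607/4809) = I*√7728063/4809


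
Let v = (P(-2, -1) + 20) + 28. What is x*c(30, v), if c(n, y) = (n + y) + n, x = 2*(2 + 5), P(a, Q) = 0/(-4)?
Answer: 1512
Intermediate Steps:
P(a, Q) = 0 (P(a, Q) = 0*(-1/4) = 0)
x = 14 (x = 2*7 = 14)
v = 48 (v = (0 + 20) + 28 = 20 + 28 = 48)
c(n, y) = y + 2*n
x*c(30, v) = 14*(48 + 2*30) = 14*(48 + 60) = 14*108 = 1512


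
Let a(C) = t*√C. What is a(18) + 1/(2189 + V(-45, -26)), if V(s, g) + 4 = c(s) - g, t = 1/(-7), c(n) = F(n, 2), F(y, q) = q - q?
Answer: 1/2211 - 3*√2/7 ≈ -0.60564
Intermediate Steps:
F(y, q) = 0
c(n) = 0
t = -⅐ ≈ -0.14286
V(s, g) = -4 - g (V(s, g) = -4 + (0 - g) = -4 - g)
a(C) = -√C/7
a(18) + 1/(2189 + V(-45, -26)) = -3*√2/7 + 1/(2189 + (-4 - 1*(-26))) = -3*√2/7 + 1/(2189 + (-4 + 26)) = -3*√2/7 + 1/(2189 + 22) = -3*√2/7 + 1/2211 = 1/2211 - 3*√2/7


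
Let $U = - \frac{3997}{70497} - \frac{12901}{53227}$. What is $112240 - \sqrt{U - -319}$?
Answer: $112240 - \frac{\sqrt{10175364730477881555}}{178683039} \approx 1.1222 \cdot 10^{5}$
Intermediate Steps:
$U = - \frac{160318588}{536049117}$ ($U = \left(-3997\right) \frac{1}{70497} - \frac{12901}{53227} = - \frac{571}{10071} - \frac{12901}{53227} = - \frac{160318588}{536049117} \approx -0.29907$)
$112240 - \sqrt{U - -319} = 112240 - \sqrt{- \frac{160318588}{536049117} - -319} = 112240 - \sqrt{- \frac{160318588}{536049117} + \left(-71816 + 72135\right)} = 112240 - \sqrt{- \frac{160318588}{536049117} + 319} = 112240 - \sqrt{\frac{170839349735}{536049117}} = 112240 - \frac{\sqrt{10175364730477881555}}{178683039}$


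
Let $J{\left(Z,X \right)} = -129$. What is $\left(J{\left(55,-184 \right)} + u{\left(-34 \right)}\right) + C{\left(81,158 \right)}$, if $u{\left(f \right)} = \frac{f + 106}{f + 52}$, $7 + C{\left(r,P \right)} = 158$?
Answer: $26$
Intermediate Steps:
$C{\left(r,P \right)} = 151$ ($C{\left(r,P \right)} = -7 + 158 = 151$)
$u{\left(f \right)} = \frac{106 + f}{52 + f}$
$\left(J{\left(55,-184 \right)} + u{\left(-34 \right)}\right) + C{\left(81,158 \right)} = \left(-129 + \frac{106 - 34}{52 - 34}\right) + 151 = \left(-129 + \frac{1}{18} \cdot 72\right) + 151 = \left(-129 + 4\right) + 151 = -125 + 151 = 26$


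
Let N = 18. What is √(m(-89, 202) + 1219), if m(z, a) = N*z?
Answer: I*√383 ≈ 19.57*I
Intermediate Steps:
m(z, a) = 18*z
√(m(-89, 202) + 1219) = √(18*(-89) + 1219) = √(-1602 + 1219) = √(-383) = I*√383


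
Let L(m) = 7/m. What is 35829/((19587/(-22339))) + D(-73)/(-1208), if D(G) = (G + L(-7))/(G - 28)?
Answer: -16275542717281/398295116 ≈ -40863.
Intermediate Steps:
D(G) = (-1 + G)/(-28 + G) (D(G) = (G + 7/(-7))/(G - 28) = (G + 7*(-⅐))/(-28 + G) = (G - 1)/(-28 + G) = (-1 + G)/(-28 + G))
35829/((19587/(-22339))) + D(-73)/(-1208) = 35829/((19587/(-22339))) + ((-1 - 73)/(-28 - 73))/(-1208) = 35829/((19587*(-1/22339))) + (-74/(-101))*(-1/1208) = 35829/(-19587/22339) - 1/101*(-74)*(-1/1208) = 35829*(-22339/19587) + (74/101)*(-1/1208) = -266794677/6529 - 37/61004 = -16275542717281/398295116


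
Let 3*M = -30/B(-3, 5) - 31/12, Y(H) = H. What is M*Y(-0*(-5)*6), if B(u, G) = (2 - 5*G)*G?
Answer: 0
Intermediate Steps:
B(u, G) = G*(2 - 5*G)
M = -641/828 (M = (-30*1/(5*(2 - 5*5)) - 31/12)/3 = (-30*1/(5*(2 - 25)) - 31*1/12)/3 = (-30/(5*(-23)) - 31/12)/3 = (-30/(-115) - 31/12)/3 = (-30*(-1/115) - 31/12)/3 = (6/23 - 31/12)/3 = (⅓)*(-641/276) = -641/828 ≈ -0.77415)
M*Y(-0*(-5)*6) = -641*(-0*(-5))*6/828 = -641*(-2*0)*6/828 = -0*6 = -641/828*0 = 0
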